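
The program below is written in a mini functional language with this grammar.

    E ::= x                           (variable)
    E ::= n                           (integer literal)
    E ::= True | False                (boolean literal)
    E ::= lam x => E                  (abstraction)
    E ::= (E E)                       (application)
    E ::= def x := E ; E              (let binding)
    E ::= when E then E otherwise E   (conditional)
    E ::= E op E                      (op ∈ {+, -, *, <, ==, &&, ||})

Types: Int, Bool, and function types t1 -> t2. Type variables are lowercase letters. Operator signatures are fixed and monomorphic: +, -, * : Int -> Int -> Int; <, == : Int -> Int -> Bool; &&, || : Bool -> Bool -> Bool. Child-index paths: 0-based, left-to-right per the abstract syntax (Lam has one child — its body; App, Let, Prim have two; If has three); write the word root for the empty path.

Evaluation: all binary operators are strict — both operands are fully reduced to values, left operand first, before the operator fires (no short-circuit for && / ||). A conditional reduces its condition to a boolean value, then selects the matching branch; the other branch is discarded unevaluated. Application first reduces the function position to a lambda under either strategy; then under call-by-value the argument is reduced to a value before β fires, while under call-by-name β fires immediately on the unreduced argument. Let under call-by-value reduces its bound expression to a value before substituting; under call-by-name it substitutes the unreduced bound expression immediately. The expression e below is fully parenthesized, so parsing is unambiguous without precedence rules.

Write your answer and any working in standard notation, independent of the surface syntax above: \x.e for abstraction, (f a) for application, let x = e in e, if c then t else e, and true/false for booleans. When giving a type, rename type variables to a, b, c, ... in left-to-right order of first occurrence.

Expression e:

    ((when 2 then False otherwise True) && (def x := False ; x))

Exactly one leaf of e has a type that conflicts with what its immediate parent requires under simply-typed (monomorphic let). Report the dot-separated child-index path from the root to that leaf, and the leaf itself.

Answer: 0.0 : 2

Derivation:
  unify Int ~ Bool
  FAIL: mismatch Int ~ Bool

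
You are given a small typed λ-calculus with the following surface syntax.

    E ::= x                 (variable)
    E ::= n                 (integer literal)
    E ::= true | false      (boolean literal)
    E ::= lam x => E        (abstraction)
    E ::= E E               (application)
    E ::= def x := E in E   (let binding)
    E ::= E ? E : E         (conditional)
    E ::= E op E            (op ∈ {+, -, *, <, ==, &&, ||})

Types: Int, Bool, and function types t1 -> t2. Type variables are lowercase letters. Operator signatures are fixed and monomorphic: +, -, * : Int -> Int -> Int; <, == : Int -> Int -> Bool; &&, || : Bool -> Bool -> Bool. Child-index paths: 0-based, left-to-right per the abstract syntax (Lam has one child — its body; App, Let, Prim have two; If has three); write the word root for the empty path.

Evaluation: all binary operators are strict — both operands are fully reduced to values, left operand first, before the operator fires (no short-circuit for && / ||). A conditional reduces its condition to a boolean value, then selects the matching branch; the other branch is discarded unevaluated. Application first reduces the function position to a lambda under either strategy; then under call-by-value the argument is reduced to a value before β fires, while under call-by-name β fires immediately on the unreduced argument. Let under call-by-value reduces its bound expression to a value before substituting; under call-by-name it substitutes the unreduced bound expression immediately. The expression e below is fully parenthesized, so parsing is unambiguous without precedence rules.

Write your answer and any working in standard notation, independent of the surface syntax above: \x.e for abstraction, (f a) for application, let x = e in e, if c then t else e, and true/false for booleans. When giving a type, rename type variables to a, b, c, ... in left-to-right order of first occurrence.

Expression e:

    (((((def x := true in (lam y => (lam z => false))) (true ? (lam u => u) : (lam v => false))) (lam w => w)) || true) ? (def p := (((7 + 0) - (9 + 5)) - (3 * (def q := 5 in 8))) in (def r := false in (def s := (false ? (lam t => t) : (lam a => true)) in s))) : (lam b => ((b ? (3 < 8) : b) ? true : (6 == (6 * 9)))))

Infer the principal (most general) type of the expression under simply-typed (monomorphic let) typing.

Answer: Bool -> Bool

Trace:
let x : Bool
\z._ : b -> Bool
\y._ : a -> b -> Bool
  unify Bool ~ Bool
u : c
\u._ : c -> c
\v._ : d -> Bool
  unify c -> c ~ d -> Bool
  unify c ~ d
  unify d ~ Bool
  unify a -> b -> Bool ~ (Bool -> Bool) -> e
  unify a ~ Bool -> Bool
  unify b -> Bool ~ e
_ _ : b -> Bool
w : f
\w._ : f -> f
  unify b -> Bool ~ (f -> f) -> g
  unify b ~ f -> f
  unify Bool ~ g
_ _ : Bool
  unify Bool ~ Bool
  unify Bool ~ Bool
  unify Bool ~ Bool
  unify Int ~ Int
  unify Int ~ Int
  unify Int ~ Int
  unify Int ~ Int
  unify Int ~ Int
  unify Int ~ Int
  unify Int ~ Int
  unify Int ~ Int
let q : Int
  unify Int ~ Int
  unify Int ~ Int
let p : Int
let r : Bool
  unify Bool ~ Bool
t : h
\t._ : h -> h
\a._ : i -> Bool
  unify h -> h ~ i -> Bool
  unify h ~ i
  unify i ~ Bool
let s : Bool -> Bool
s : Bool -> Bool
b : j
  unify j ~ Bool
  unify Int ~ Int
  unify Int ~ Int
b : Bool
  unify Bool ~ Bool
  unify Bool ~ Bool
  unify Int ~ Int
  unify Int ~ Int
  unify Int ~ Int
  unify Int ~ Int
  unify Bool ~ Bool
\b._ : Bool -> Bool
  unify Bool -> Bool ~ Bool -> Bool
  unify Bool ~ Bool
  unify Bool ~ Bool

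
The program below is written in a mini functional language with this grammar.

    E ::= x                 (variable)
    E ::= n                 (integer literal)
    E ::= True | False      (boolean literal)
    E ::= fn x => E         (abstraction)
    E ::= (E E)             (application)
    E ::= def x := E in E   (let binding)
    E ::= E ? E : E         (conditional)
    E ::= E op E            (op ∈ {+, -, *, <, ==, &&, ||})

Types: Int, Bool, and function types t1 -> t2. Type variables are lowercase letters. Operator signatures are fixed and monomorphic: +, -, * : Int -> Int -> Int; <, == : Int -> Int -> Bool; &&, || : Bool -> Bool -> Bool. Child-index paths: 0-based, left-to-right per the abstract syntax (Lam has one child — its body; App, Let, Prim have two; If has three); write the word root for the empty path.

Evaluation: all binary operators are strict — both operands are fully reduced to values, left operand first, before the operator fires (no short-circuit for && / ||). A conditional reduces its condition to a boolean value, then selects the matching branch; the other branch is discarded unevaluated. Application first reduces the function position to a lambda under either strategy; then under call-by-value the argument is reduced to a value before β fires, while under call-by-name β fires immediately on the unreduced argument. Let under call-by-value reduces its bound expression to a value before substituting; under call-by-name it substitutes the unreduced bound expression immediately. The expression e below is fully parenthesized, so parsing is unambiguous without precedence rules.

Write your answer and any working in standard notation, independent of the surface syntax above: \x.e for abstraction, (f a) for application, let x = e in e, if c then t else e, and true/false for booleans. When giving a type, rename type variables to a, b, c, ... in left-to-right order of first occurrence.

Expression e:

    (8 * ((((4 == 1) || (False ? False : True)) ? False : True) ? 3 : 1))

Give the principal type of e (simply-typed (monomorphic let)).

Answer: Int

Working:
  unify Int ~ Int
  unify Int ~ Int
  unify Int ~ Int
  unify Bool ~ Bool
  unify Bool ~ Bool
  unify Bool ~ Bool
  unify Bool ~ Bool
  unify Bool ~ Bool
  unify Bool ~ Bool
  unify Bool ~ Bool
  unify Int ~ Int
  unify Int ~ Int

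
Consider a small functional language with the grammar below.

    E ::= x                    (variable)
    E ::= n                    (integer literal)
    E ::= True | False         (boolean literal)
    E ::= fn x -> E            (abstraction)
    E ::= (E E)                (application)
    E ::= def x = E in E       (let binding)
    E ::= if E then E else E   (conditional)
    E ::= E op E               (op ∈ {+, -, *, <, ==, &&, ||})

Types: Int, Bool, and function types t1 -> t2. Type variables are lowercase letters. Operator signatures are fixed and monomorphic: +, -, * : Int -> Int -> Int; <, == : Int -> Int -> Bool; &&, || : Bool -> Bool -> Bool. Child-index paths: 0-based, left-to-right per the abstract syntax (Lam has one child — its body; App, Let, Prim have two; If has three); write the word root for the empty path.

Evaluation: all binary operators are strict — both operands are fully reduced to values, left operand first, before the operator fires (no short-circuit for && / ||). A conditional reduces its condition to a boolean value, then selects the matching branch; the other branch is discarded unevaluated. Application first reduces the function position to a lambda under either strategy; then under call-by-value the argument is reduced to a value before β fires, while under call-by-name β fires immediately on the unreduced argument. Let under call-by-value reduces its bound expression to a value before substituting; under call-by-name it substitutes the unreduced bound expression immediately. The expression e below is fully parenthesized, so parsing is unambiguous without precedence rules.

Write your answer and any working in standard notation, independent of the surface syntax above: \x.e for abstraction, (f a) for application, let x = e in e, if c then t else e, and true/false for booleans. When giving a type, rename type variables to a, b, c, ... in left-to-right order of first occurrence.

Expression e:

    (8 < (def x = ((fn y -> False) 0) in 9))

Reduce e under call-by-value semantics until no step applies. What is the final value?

Answer: true

Trace:
step 0: (8 < (let x = ((\y.false) 0) in 9))
step 1: [beta@1.0] (8 < (let x = false in 9))
step 2: [let@1] (8 < 9)
step 3: [delta@root] true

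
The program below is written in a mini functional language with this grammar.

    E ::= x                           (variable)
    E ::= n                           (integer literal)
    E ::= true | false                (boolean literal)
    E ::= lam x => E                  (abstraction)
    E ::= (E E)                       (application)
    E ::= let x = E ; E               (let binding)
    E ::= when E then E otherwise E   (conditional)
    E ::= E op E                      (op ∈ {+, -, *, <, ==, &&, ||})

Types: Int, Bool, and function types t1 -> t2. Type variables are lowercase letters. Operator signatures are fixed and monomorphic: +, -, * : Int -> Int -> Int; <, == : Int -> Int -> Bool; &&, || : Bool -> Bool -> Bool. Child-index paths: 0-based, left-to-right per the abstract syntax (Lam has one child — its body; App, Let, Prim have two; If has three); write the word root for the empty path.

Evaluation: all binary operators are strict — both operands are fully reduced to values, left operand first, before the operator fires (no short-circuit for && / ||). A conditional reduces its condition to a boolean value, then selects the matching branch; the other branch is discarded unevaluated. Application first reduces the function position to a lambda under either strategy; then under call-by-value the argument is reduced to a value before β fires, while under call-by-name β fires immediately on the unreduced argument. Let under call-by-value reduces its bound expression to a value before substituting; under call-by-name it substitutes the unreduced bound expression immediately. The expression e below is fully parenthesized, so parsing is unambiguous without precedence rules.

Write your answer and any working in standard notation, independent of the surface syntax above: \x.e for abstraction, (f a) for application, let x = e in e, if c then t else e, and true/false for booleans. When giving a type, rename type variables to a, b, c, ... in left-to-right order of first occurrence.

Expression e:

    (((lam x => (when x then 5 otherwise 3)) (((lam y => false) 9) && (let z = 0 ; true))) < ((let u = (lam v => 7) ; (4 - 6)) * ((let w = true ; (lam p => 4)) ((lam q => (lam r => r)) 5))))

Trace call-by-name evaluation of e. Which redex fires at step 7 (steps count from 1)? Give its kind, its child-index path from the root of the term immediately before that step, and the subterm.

Working:
step 0: (((\x.(if x then 5 else 3)) (((\y.false) 9) && (let z = 0 in true))) < ((let u = (\v.7) in (4 - 6)) * ((let w = true in (\p.4)) ((\q.(\r.r)) 5))))
step 1: [beta@0] ((if (((\y.false) 9) && (let z = 0 in true)) then 5 else 3) < ((let u = (\v.7) in (4 - 6)) * ((let w = true in (\p.4)) ((\q.(\r.r)) 5))))
step 2: [beta@0.0.0] ((if (false && (let z = 0 in true)) then 5 else 3) < ((let u = (\v.7) in (4 - 6)) * ((let w = true in (\p.4)) ((\q.(\r.r)) 5))))
step 3: [let@0.0.1] ((if (false && true) then 5 else 3) < ((let u = (\v.7) in (4 - 6)) * ((let w = true in (\p.4)) ((\q.(\r.r)) 5))))
step 4: [delta@0.0] ((if false then 5 else 3) < ((let u = (\v.7) in (4 - 6)) * ((let w = true in (\p.4)) ((\q.(\r.r)) 5))))
step 5: [if@0] (3 < ((let u = (\v.7) in (4 - 6)) * ((let w = true in (\p.4)) ((\q.(\r.r)) 5))))
step 6: [let@1.0] (3 < ((4 - 6) * ((let w = true in (\p.4)) ((\q.(\r.r)) 5))))
step 7: [delta@1.0] (3 < (-2 * ((let w = true in (\p.4)) ((\q.(\r.r)) 5))))

Answer: delta at 1.0 : (4 - 6)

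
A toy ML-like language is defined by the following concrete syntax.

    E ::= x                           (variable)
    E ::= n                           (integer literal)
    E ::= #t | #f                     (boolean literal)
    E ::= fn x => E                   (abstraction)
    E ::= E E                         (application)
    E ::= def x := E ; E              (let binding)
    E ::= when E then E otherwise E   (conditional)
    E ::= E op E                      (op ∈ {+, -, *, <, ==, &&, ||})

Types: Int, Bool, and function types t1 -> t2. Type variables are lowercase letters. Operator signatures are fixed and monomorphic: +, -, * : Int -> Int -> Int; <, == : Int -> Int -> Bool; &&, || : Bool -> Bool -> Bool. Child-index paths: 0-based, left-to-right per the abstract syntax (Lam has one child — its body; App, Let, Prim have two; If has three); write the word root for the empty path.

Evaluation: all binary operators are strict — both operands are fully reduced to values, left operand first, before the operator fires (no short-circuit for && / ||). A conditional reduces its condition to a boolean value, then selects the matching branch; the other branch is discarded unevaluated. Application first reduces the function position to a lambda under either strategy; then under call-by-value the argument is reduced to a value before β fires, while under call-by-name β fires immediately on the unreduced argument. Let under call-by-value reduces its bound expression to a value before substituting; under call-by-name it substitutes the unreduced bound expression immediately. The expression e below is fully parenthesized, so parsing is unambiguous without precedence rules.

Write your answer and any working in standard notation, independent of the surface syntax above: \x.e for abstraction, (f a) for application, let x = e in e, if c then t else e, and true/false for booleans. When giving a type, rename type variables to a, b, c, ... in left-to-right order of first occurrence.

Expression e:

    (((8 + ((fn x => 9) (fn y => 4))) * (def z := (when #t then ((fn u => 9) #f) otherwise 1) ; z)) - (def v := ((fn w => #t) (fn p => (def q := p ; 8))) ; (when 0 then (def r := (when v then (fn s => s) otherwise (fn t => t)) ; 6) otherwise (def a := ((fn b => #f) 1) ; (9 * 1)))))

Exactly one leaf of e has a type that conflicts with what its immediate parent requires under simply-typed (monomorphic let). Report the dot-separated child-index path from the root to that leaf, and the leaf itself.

Answer: 1.1.0 : 0

Derivation:
  unify Int ~ Int
\x._ : a -> Int
\y._ : b -> Int
  unify a -> Int ~ (b -> Int) -> c
  unify a ~ b -> Int
  unify Int ~ c
_ _ : Int
  unify Int ~ Int
  unify Int ~ Int
  unify Bool ~ Bool
\u._ : d -> Int
  unify d -> Int ~ Bool -> e
  unify d ~ Bool
  unify Int ~ e
_ _ : Int
  unify Int ~ Int
let z : Int
z : Int
  unify Int ~ Int
  unify Int ~ Int
\w._ : f -> Bool
p : g
let q : g
\p._ : g -> Int
  unify f -> Bool ~ (g -> Int) -> h
  unify f ~ g -> Int
  unify Bool ~ h
_ _ : Bool
let v : Bool
  unify Int ~ Bool
  FAIL: mismatch Int ~ Bool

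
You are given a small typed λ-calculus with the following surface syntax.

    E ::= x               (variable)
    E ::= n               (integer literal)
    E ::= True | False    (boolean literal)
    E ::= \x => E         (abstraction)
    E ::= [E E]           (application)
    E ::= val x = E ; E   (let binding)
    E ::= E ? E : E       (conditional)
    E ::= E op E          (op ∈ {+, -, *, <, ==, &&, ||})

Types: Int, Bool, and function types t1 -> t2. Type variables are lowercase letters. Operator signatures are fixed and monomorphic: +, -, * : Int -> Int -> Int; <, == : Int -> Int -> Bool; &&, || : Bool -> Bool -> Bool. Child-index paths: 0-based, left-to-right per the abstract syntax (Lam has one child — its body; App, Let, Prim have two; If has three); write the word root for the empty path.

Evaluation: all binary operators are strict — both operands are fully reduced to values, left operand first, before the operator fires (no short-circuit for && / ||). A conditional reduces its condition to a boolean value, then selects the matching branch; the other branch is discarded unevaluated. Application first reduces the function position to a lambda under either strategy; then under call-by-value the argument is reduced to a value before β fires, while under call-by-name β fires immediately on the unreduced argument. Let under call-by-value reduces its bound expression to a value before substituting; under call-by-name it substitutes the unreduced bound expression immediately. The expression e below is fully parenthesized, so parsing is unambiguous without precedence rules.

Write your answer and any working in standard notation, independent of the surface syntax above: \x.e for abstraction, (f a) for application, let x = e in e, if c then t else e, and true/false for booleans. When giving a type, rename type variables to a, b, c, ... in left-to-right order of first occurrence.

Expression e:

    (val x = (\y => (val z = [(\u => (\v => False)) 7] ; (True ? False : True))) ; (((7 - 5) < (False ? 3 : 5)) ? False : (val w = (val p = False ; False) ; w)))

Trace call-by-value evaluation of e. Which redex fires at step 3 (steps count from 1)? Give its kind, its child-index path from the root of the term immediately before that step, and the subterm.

Trace:
step 0: (let x = (\y.(let z = ((\u.(\v.false)) 7) in (if true then false else true))) in (if ((7 - 5) < (if false then 3 else 5)) then false else (let w = (let p = false in false) in w)))
step 1: [let@root] (if ((7 - 5) < (if false then 3 else 5)) then false else (let w = (let p = false in false) in w))
step 2: [delta@0.0] (if (2 < (if false then 3 else 5)) then false else (let w = (let p = false in false) in w))
step 3: [if@0.1] (if (2 < 5) then false else (let w = (let p = false in false) in w))

Answer: if at 0.1 : (if false then 3 else 5)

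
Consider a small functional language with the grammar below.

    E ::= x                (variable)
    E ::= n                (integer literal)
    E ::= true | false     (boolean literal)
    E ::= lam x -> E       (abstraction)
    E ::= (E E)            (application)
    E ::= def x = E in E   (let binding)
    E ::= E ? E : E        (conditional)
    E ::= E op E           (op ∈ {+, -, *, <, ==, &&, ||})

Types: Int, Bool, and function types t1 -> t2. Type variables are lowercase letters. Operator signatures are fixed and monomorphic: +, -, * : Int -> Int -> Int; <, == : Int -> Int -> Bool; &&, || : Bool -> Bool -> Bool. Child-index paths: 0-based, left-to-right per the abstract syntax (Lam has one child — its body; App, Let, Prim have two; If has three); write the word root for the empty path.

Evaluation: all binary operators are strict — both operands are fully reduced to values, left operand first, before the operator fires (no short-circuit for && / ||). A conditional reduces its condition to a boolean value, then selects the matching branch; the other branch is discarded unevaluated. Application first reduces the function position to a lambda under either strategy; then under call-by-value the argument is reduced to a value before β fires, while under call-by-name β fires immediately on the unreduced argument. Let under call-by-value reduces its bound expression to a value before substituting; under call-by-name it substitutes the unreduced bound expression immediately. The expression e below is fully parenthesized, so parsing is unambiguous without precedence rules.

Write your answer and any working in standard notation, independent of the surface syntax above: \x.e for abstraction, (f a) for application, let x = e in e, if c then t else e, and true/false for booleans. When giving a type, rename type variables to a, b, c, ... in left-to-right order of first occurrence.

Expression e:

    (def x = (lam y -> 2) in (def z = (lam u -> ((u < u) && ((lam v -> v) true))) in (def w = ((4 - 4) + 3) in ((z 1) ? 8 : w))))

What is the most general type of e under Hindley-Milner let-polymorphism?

Answer: Int

Derivation:
\y._ : a -> Int
let x : forall. a -> Int
u : b
  unify b ~ Int
u : Int
  unify Int ~ Int
  unify Bool ~ Bool
v : c
\v._ : c -> c
  unify c -> c ~ Bool -> d
  unify c ~ Bool
  unify Bool ~ d
_ _ : Bool
  unify Bool ~ Bool
\u._ : Int -> Bool
let z : Int -> Bool
  unify Int ~ Int
  unify Int ~ Int
  unify Int ~ Int
  unify Int ~ Int
let w : Int
z : Int -> Bool
  unify Int -> Bool ~ Int -> e
  unify Int ~ Int
  unify Bool ~ e
_ _ : Bool
  unify Bool ~ Bool
w : Int
  unify Int ~ Int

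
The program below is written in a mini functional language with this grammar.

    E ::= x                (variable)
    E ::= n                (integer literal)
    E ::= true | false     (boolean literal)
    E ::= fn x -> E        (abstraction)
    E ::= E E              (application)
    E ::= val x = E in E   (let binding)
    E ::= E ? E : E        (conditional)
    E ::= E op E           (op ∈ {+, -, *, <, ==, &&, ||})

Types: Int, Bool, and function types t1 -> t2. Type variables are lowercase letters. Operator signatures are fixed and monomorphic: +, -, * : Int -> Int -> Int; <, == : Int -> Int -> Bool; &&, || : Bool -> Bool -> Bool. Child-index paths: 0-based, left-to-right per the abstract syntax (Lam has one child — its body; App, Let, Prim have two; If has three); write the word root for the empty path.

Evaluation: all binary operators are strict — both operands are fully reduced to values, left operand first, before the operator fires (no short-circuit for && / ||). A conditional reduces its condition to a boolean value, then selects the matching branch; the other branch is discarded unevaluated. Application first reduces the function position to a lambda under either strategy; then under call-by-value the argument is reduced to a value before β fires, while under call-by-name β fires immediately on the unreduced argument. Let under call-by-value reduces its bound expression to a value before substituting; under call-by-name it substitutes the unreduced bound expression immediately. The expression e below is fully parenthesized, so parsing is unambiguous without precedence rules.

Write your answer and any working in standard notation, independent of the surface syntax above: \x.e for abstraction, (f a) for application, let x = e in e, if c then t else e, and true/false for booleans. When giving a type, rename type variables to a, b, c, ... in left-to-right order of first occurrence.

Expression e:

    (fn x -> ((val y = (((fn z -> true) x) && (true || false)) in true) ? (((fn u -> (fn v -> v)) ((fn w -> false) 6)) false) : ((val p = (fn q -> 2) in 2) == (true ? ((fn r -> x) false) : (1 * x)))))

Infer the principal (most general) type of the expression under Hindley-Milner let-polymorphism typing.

Trace:
\z._ : b -> Bool
x : a
  unify b -> Bool ~ a -> c
  unify b ~ a
  unify Bool ~ c
_ _ : Bool
  unify Bool ~ Bool
  unify Bool ~ Bool
  unify Bool ~ Bool
  unify Bool ~ Bool
let y : Bool
  unify Bool ~ Bool
v : e
\v._ : e -> e
\u._ : d -> e -> e
\w._ : f -> Bool
  unify f -> Bool ~ Int -> g
  unify f ~ Int
  unify Bool ~ g
_ _ : Bool
  unify d -> e -> e ~ Bool -> h
  unify d ~ Bool
  unify e -> e ~ h
_ _ : e -> e
  unify e -> e ~ Bool -> i
  unify e ~ Bool
  unify Bool ~ i
_ _ : Bool
\q._ : j -> Int
let p : forall. j -> Int
  unify Int ~ Int
  unify Bool ~ Bool
x : a
\r._ : k -> a
  unify k -> a ~ Bool -> l
  unify k ~ Bool
  unify a ~ l
_ _ : l
  unify Int ~ Int
x : l
  unify l ~ Int
  unify Int ~ Int
  unify Int ~ Int
  unify Bool ~ Bool
\x._ : Int -> Bool

Answer: Int -> Bool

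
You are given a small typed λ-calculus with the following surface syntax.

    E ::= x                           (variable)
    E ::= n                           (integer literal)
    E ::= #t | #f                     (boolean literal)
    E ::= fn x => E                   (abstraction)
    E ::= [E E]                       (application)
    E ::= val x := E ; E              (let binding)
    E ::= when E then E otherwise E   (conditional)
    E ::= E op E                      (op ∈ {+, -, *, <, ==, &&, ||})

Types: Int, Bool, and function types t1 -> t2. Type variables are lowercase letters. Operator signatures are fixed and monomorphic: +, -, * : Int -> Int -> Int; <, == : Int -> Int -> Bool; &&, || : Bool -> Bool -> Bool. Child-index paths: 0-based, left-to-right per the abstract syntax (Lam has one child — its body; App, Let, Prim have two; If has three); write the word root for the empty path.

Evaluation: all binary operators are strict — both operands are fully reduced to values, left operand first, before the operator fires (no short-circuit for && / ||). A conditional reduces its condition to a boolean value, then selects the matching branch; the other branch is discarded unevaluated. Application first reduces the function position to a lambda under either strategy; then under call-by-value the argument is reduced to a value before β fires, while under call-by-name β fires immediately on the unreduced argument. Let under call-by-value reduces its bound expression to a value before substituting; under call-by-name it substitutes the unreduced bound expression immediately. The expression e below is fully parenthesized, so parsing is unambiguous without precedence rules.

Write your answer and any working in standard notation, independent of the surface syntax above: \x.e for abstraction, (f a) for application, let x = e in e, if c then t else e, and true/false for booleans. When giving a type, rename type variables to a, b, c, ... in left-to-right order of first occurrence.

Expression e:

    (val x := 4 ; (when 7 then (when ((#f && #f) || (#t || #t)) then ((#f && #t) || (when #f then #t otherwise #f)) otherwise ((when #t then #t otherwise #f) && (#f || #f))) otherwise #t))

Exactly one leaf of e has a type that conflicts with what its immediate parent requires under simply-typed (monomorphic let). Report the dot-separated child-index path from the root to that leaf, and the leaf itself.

Derivation:
let x : Int
  unify Int ~ Bool
  FAIL: mismatch Int ~ Bool

Answer: 1.0 : 7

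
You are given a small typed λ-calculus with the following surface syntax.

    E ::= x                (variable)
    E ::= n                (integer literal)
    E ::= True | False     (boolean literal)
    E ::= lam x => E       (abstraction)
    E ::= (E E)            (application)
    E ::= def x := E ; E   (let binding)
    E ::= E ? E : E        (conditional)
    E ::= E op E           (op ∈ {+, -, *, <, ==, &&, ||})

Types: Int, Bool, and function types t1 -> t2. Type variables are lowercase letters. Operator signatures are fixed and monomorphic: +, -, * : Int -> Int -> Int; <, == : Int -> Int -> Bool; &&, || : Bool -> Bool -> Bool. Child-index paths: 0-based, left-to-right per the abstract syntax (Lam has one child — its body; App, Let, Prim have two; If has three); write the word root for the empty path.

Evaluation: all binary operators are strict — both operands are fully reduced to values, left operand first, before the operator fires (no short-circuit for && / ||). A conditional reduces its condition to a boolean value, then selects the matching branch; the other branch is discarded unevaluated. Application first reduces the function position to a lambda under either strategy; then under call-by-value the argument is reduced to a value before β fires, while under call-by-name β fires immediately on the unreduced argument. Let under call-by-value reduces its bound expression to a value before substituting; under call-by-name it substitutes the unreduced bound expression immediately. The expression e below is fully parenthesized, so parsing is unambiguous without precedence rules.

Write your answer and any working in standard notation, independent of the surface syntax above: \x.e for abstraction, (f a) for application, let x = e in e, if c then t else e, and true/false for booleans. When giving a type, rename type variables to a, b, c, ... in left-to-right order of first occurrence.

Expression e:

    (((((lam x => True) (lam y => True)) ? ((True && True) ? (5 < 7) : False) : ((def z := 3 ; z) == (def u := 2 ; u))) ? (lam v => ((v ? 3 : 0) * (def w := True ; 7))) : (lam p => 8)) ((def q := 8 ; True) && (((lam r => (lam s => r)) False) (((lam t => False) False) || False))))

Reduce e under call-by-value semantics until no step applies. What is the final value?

Derivation:
step 0: ((if (if ((\x.true) (\y.true)) then (if (true && true) then (5 < 7) else false) else ((let z = 3 in z) == (let u = 2 in u))) then (\v.((if v then 3 else 0) * (let w = true in 7))) else (\p.8)) ((let q = 8 in true) && (((\r.(\s.r)) false) (((\t.false) false) || false))))
step 1: [beta@0.0.0] ((if (if true then (if (true && true) then (5 < 7) else false) else ((let z = 3 in z) == (let u = 2 in u))) then (\v.((if v then 3 else 0) * (let w = true in 7))) else (\p.8)) ((let q = 8 in true) && (((\r.(\s.r)) false) (((\t.false) false) || false))))
step 2: [if@0.0] ((if (if (true && true) then (5 < 7) else false) then (\v.((if v then 3 else 0) * (let w = true in 7))) else (\p.8)) ((let q = 8 in true) && (((\r.(\s.r)) false) (((\t.false) false) || false))))
step 3: [delta@0.0.0] ((if (if true then (5 < 7) else false) then (\v.((if v then 3 else 0) * (let w = true in 7))) else (\p.8)) ((let q = 8 in true) && (((\r.(\s.r)) false) (((\t.false) false) || false))))
step 4: [if@0.0] ((if (5 < 7) then (\v.((if v then 3 else 0) * (let w = true in 7))) else (\p.8)) ((let q = 8 in true) && (((\r.(\s.r)) false) (((\t.false) false) || false))))
step 5: [delta@0.0] ((if true then (\v.((if v then 3 else 0) * (let w = true in 7))) else (\p.8)) ((let q = 8 in true) && (((\r.(\s.r)) false) (((\t.false) false) || false))))
step 6: [if@0] ((\v.((if v then 3 else 0) * (let w = true in 7))) ((let q = 8 in true) && (((\r.(\s.r)) false) (((\t.false) false) || false))))
step 7: [let@1.0] ((\v.((if v then 3 else 0) * (let w = true in 7))) (true && (((\r.(\s.r)) false) (((\t.false) false) || false))))
step 8: [beta@1.1.0] ((\v.((if v then 3 else 0) * (let w = true in 7))) (true && ((\s.false) (((\t.false) false) || false))))
step 9: [beta@1.1.1.0] ((\v.((if v then 3 else 0) * (let w = true in 7))) (true && ((\s.false) (false || false))))
step 10: [delta@1.1.1] ((\v.((if v then 3 else 0) * (let w = true in 7))) (true && ((\s.false) false)))
step 11: [beta@1.1] ((\v.((if v then 3 else 0) * (let w = true in 7))) (true && false))
step 12: [delta@1] ((\v.((if v then 3 else 0) * (let w = true in 7))) false)
step 13: [beta@root] ((if false then 3 else 0) * (let w = true in 7))
step 14: [if@0] (0 * (let w = true in 7))
step 15: [let@1] (0 * 7)
step 16: [delta@root] 0

Answer: 0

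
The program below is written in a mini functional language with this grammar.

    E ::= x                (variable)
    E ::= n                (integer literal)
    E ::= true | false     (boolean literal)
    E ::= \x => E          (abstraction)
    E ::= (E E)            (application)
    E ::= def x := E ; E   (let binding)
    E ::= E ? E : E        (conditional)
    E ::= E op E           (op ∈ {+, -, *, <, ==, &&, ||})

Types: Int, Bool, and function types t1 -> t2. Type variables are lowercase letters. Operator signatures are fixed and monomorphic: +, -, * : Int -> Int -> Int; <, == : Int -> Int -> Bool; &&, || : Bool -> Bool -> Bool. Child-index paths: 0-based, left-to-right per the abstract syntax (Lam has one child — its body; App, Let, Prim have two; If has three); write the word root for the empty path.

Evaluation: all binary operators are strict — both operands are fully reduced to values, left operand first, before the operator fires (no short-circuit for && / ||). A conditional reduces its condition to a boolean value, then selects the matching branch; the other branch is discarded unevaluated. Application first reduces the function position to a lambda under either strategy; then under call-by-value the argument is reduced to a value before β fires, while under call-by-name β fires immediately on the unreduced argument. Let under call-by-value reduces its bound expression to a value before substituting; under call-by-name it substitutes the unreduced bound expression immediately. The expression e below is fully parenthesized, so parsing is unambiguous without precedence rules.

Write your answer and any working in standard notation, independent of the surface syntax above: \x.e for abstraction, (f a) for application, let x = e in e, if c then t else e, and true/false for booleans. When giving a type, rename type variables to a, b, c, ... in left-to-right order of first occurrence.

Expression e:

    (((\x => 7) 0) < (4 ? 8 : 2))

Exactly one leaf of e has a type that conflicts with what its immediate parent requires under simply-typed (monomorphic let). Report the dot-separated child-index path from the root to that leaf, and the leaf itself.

Answer: 1.0 : 4

Working:
\x._ : a -> Int
  unify a -> Int ~ Int -> b
  unify a ~ Int
  unify Int ~ b
_ _ : Int
  unify Int ~ Int
  unify Int ~ Bool
  FAIL: mismatch Int ~ Bool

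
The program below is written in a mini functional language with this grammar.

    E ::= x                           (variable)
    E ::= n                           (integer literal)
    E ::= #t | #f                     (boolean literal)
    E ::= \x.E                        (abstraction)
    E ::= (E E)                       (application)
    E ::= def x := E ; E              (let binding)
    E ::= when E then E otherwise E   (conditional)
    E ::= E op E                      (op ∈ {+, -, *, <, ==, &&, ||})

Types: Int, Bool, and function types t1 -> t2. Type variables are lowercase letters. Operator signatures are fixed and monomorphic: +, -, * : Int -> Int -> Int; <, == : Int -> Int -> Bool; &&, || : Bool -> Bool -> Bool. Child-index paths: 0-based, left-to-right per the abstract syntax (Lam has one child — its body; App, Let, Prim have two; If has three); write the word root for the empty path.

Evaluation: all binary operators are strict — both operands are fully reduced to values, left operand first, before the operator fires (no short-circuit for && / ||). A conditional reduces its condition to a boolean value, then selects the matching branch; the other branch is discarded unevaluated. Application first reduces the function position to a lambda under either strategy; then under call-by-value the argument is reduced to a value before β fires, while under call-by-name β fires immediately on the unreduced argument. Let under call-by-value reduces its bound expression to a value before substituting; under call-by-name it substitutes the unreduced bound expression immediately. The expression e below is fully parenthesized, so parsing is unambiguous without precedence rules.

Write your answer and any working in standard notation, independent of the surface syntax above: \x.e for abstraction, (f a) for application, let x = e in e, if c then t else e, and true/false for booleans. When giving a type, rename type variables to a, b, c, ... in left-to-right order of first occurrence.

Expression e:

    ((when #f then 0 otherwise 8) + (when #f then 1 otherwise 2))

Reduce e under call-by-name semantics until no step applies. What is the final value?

Working:
step 0: ((if false then 0 else 8) + (if false then 1 else 2))
step 1: [if@0] (8 + (if false then 1 else 2))
step 2: [if@1] (8 + 2)
step 3: [delta@root] 10

Answer: 10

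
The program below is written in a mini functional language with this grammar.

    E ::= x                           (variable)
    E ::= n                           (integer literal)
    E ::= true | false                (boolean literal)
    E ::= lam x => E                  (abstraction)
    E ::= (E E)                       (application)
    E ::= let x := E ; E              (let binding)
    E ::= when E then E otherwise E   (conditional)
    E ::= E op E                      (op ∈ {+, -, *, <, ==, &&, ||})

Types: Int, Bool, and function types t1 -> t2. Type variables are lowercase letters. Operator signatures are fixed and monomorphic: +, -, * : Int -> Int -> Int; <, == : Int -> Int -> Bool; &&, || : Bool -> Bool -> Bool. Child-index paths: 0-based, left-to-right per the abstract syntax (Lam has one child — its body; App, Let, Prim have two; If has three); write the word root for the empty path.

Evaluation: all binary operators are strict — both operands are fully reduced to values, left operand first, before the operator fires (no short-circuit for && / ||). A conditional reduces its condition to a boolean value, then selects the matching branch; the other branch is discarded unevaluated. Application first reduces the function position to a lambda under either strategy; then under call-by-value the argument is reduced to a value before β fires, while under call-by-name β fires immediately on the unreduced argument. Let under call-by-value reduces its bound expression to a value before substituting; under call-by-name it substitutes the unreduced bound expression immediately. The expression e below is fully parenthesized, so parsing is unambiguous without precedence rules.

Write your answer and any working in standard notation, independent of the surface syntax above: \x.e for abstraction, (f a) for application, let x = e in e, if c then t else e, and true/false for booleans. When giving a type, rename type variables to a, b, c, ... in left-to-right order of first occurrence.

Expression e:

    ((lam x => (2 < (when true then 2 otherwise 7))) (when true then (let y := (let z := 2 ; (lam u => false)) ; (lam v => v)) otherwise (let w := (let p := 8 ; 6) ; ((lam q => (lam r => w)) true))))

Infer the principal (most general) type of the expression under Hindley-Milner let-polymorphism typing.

Working:
  unify Int ~ Int
  unify Bool ~ Bool
  unify Int ~ Int
  unify Int ~ Int
\x._ : a -> Bool
  unify Bool ~ Bool
let z : Int
\u._ : b -> Bool
let y : forall. b -> Bool
v : c
\v._ : c -> c
let p : Int
let w : Int
w : Int
\r._ : e -> Int
\q._ : d -> e -> Int
  unify d -> e -> Int ~ Bool -> f
  unify d ~ Bool
  unify e -> Int ~ f
_ _ : e -> Int
  unify c -> c ~ e -> Int
  unify c ~ e
  unify e ~ Int
  unify a -> Bool ~ (Int -> Int) -> g
  unify a ~ Int -> Int
  unify Bool ~ g
_ _ : Bool

Answer: Bool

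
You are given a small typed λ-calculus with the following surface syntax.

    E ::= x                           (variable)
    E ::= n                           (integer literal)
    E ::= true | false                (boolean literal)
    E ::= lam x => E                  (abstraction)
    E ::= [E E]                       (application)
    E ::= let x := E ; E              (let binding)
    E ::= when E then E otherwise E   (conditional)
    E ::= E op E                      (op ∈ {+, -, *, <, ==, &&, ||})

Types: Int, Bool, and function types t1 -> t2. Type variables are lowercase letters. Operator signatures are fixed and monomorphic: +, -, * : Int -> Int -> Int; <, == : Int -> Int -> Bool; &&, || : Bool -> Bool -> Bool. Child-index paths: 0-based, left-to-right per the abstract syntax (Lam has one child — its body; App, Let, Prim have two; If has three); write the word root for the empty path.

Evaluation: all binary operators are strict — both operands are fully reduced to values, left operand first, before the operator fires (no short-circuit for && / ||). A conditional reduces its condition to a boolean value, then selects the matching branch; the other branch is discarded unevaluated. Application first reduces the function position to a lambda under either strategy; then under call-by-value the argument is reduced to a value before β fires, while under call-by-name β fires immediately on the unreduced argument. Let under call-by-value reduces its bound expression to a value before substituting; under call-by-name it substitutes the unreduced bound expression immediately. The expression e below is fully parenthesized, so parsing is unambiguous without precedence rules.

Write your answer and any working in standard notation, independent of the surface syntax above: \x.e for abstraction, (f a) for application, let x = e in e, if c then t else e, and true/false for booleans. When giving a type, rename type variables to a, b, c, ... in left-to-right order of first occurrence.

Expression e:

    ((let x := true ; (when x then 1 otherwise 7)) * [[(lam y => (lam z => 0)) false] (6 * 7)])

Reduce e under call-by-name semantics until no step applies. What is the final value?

Derivation:
step 0: ((let x = true in (if x then 1 else 7)) * (((\y.(\z.0)) false) (6 * 7)))
step 1: [let@0] ((if true then 1 else 7) * (((\y.(\z.0)) false) (6 * 7)))
step 2: [if@0] (1 * (((\y.(\z.0)) false) (6 * 7)))
step 3: [beta@1.0] (1 * ((\z.0) (6 * 7)))
step 4: [beta@1] (1 * 0)
step 5: [delta@root] 0

Answer: 0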